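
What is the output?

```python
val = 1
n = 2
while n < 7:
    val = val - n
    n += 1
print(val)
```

n=2: val = 1-2 = -1
n=3: val = (-1)-3 = -4
n=4: val = (-4)-4 = -8
n=5: val = (-8)-5 = -13
n=6: val = (-13)-6 = -19

-19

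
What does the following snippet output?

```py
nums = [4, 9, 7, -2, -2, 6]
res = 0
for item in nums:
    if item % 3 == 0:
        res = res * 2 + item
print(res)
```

item=4: not %3==0
item=9: %3==0, res = 0*2+9 = 9
item=7: not %3==0
item=-2: not %3==0
item=-2: not %3==0
item=6: %3==0, res = 9*2+6 = 24

24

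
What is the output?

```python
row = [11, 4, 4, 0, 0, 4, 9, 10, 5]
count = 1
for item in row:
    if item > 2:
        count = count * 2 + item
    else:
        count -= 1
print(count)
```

1085

item=11: >2, count = 1*2+11 = 13
item=4: >2, count = 13*2+4 = 30
item=4: >2, count = 30*2+4 = 64
item=0: not >2, count = 64-1 = 63
item=0: not >2, count = 63-1 = 62
item=4: >2, count = 62*2+4 = 128
item=9: >2, count = 128*2+9 = 265
item=10: >2, count = 265*2+10 = 540
item=5: >2, count = 540*2+5 = 1085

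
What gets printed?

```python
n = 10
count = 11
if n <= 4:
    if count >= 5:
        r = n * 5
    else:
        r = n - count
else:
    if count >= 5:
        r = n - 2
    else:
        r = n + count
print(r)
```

8

n=10, count=11
n <= 4 is False; count >= 5 is True
→ r = n - 2 = 8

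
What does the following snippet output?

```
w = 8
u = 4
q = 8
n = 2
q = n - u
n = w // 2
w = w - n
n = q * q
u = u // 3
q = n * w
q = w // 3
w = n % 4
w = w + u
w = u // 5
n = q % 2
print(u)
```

1

q = 2-4 = -2
n = 8//2 = 4
w = 8-4 = 4
n = (-2)*(-2) = 4
u = 4//3 = 1
q = 4*4 = 16
q = 4//3 = 1
w = 4%4 = 0
w = 0+1 = 1
w = 1//5 = 0
n = 1%2 = 1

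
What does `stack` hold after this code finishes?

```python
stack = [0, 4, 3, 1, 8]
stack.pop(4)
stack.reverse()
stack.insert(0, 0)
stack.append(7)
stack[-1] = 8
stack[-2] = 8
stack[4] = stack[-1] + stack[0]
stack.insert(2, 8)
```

[0, 1, 8, 3, 4, 8, 8]

pop(4) removes 8 → [0, 4, 3, 1]
reverse → [1, 3, 4, 0]
insert 0 at 0 → [0, 1, 3, 4, 0]
append 7 → [0, 1, 3, 4, 0, 7]
stack[-1] = 8 → [0, 1, 3, 4, 0, 8]
stack[-2] = 8 → [0, 1, 3, 4, 8, 8]
stack[4] = stack[-1]+stack[0] = 8+0 = 8 → [0, 1, 3, 4, 8, 8]
insert 8 at 2 → [0, 1, 8, 3, 4, 8, 8]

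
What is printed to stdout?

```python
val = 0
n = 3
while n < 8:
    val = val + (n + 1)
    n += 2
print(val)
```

18

n=3: val = 0+4 = 4
n=5: val = 4+6 = 10
n=7: val = 10+8 = 18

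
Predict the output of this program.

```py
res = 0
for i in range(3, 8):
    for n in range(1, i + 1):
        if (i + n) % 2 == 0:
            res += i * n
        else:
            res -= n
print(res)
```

232

i=3,n=1: even sum, res = 0+3 = 3
i=3,n=2: odd sum, res = 3-2 = 1
i=3,n=3: even sum, res = 1+9 = 10
i=4,n=1: odd sum, res = 10-1 = 9
i=4,n=2: even sum, res = 9+8 = 17
i=4,n=3: odd sum, res = 17-3 = 14
i=4,n=4: even sum, res = 14+16 = 30
i=5,n=1: even sum, res = 30+5 = 35
i=5,n=2: odd sum, res = 35-2 = 33
i=5,n=3: even sum, res = 33+15 = 48
i=5,n=4: odd sum, res = 48-4 = 44
i=5,n=5: even sum, res = 44+25 = 69
i=6,n=1: odd sum, res = 69-1 = 68
i=6,n=2: even sum, res = 68+12 = 80
i=6,n=3: odd sum, res = 80-3 = 77
i=6,n=4: even sum, res = 77+24 = 101
i=6,n=5: odd sum, res = 101-5 = 96
i=6,n=6: even sum, res = 96+36 = 132
i=7,n=1: even sum, res = 132+7 = 139
i=7,n=2: odd sum, res = 139-2 = 137
i=7,n=3: even sum, res = 137+21 = 158
i=7,n=4: odd sum, res = 158-4 = 154
i=7,n=5: even sum, res = 154+35 = 189
i=7,n=6: odd sum, res = 189-6 = 183
i=7,n=7: even sum, res = 183+49 = 232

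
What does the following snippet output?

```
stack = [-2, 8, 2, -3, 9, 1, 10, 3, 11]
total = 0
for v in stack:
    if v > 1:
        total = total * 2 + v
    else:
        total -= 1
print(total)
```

329

v=-2: not >1, total = 0-1 = -1
v=8: >1, total = (-1)*2+8 = 6
v=2: >1, total = 6*2+2 = 14
v=-3: not >1, total = 14-1 = 13
v=9: >1, total = 13*2+9 = 35
v=1: not >1, total = 35-1 = 34
v=10: >1, total = 34*2+10 = 78
v=3: >1, total = 78*2+3 = 159
v=11: >1, total = 159*2+11 = 329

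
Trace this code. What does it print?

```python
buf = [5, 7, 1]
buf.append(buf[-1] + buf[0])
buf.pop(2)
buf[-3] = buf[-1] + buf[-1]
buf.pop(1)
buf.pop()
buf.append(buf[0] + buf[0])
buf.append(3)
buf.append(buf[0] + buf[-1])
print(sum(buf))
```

append buf[-1]+buf[0] = 1+5 = 6 → [5, 7, 1, 6]
pop(2) removes 1 → [5, 7, 6]
buf[-3] = buf[-1]+buf[-1] = 6+6 = 12 → [12, 7, 6]
pop(1) removes 7 → [12, 6]
pop() removes 6 → [12]
append buf[0]+buf[0] = 12+12 = 24 → [12, 24]
append 3 → [12, 24, 3]
append buf[0]+buf[-1] = 12+3 = 15 → [12, 24, 3, 15]
sum = 54

54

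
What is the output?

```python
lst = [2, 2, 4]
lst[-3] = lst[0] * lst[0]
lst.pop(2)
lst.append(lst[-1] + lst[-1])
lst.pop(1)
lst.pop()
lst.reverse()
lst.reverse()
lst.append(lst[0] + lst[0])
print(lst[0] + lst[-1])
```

lst[-3] = lst[0]*lst[0] = 2*2 = 4 → [4, 2, 4]
pop(2) removes 4 → [4, 2]
append lst[-1]+lst[-1] = 2+2 = 4 → [4, 2, 4]
pop(1) removes 2 → [4, 4]
pop() removes 4 → [4]
reverse → [4]
reverse → [4]
append lst[0]+lst[0] = 4+4 = 8 → [4, 8]
lst[0]+lst[-1] = 4+8 = 12

12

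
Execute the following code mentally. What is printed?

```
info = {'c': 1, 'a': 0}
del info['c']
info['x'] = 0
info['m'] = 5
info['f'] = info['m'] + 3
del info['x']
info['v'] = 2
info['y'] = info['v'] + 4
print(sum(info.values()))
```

21

del 'c' → {'a': 0}
info['x'] = 0 → {'a': 0, 'x': 0}
info['m'] = 5 → {'a': 0, 'x': 0, 'm': 5}
info['f'] = info['m']+3 = 8 → {'a': 0, 'x': 0, 'm': 5, 'f': 8}
del 'x' → {'a': 0, 'm': 5, 'f': 8}
info['v'] = 2 → {'a': 0, 'm': 5, 'f': 8, 'v': 2}
info['y'] = info['v']+4 = 6 → {'a': 0, 'm': 5, 'f': 8, 'v': 2, 'y': 6}
sum of values = 21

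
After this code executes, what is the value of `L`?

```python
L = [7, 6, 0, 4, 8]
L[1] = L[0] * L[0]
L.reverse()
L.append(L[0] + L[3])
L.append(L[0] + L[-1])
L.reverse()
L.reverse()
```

L[1] = L[0]*L[0] = 7*7 = 49 → [7, 49, 0, 4, 8]
reverse → [8, 4, 0, 49, 7]
append L[0]+L[3] = 8+49 = 57 → [8, 4, 0, 49, 7, 57]
append L[0]+L[-1] = 8+57 = 65 → [8, 4, 0, 49, 7, 57, 65]
reverse → [65, 57, 7, 49, 0, 4, 8]
reverse → [8, 4, 0, 49, 7, 57, 65]

[8, 4, 0, 49, 7, 57, 65]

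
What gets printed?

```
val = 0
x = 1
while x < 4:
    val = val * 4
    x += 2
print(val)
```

0

x=1: val = 0*4 = 0
x=3: val = 0*4 = 0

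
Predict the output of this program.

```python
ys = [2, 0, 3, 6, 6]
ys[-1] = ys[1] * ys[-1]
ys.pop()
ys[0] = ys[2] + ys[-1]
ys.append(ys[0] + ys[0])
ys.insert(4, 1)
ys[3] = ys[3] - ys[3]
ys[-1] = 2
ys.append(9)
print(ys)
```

[9, 0, 3, 0, 1, 2, 9]

ys[-1] = ys[1]*ys[-1] = 0*6 = 0 → [2, 0, 3, 6, 0]
pop() removes 0 → [2, 0, 3, 6]
ys[0] = ys[2]+ys[-1] = 3+6 = 9 → [9, 0, 3, 6]
append ys[0]+ys[0] = 9+9 = 18 → [9, 0, 3, 6, 18]
insert 1 at 4 → [9, 0, 3, 6, 1, 18]
ys[3] = ys[3]-ys[3] = 6-6 = 0 → [9, 0, 3, 0, 1, 18]
ys[-1] = 2 → [9, 0, 3, 0, 1, 2]
append 9 → [9, 0, 3, 0, 1, 2, 9]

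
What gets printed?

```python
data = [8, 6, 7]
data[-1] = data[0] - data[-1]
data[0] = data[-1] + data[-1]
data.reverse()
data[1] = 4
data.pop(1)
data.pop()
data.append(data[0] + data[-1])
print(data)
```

data[-1] = data[0]-data[-1] = 8-7 = 1 → [8, 6, 1]
data[0] = data[-1]+data[-1] = 1+1 = 2 → [2, 6, 1]
reverse → [1, 6, 2]
data[1] = 4 → [1, 4, 2]
pop(1) removes 4 → [1, 2]
pop() removes 2 → [1]
append data[0]+data[-1] = 1+1 = 2 → [1, 2]

[1, 2]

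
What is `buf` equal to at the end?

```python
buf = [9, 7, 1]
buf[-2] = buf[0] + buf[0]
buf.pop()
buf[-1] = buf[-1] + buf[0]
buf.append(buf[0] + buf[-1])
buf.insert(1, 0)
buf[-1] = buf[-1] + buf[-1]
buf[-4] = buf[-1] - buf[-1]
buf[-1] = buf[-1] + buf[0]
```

buf[-2] = buf[0]+buf[0] = 9+9 = 18 → [9, 18, 1]
pop() removes 1 → [9, 18]
buf[-1] = buf[-1]+buf[0] = 18+9 = 27 → [9, 27]
append buf[0]+buf[-1] = 9+27 = 36 → [9, 27, 36]
insert 0 at 1 → [9, 0, 27, 36]
buf[-1] = buf[-1]+buf[-1] = 36+36 = 72 → [9, 0, 27, 72]
buf[-4] = buf[-1]-buf[-1] = 72-72 = 0 → [0, 0, 27, 72]
buf[-1] = buf[-1]+buf[0] = 72+0 = 72 → [0, 0, 27, 72]

[0, 0, 27, 72]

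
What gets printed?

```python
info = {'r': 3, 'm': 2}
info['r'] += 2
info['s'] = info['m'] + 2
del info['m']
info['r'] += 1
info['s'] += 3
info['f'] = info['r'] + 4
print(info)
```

info['r'] = 3+2 = 5 → {'r': 5, 'm': 2}
info['s'] = info['m']+2 = 4 → {'r': 5, 'm': 2, 's': 4}
del 'm' → {'r': 5, 's': 4}
info['r'] = 5+1 = 6 → {'r': 6, 's': 4}
info['s'] = 4+3 = 7 → {'r': 6, 's': 7}
info['f'] = info['r']+4 = 10 → {'r': 6, 's': 7, 'f': 10}

{'r': 6, 's': 7, 'f': 10}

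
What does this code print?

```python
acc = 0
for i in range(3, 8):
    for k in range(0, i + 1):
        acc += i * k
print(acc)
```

455

i=3,k=0: acc = 0+0 = 0
i=3,k=1: acc = 0+3 = 3
i=3,k=2: acc = 3+6 = 9
i=3,k=3: acc = 9+9 = 18
i=4,k=0: acc = 18+0 = 18
i=4,k=1: acc = 18+4 = 22
i=4,k=2: acc = 22+8 = 30
i=4,k=3: acc = 30+12 = 42
i=4,k=4: acc = 42+16 = 58
i=5,k=0: acc = 58+0 = 58
i=5,k=1: acc = 58+5 = 63
i=5,k=2: acc = 63+10 = 73
i=5,k=3: acc = 73+15 = 88
i=5,k=4: acc = 88+20 = 108
i=5,k=5: acc = 108+25 = 133
i=6,k=0: acc = 133+0 = 133
i=6,k=1: acc = 133+6 = 139
i=6,k=2: acc = 139+12 = 151
i=6,k=3: acc = 151+18 = 169
i=6,k=4: acc = 169+24 = 193
i=6,k=5: acc = 193+30 = 223
i=6,k=6: acc = 223+36 = 259
i=7,k=0: acc = 259+0 = 259
i=7,k=1: acc = 259+7 = 266
i=7,k=2: acc = 266+14 = 280
i=7,k=3: acc = 280+21 = 301
i=7,k=4: acc = 301+28 = 329
i=7,k=5: acc = 329+35 = 364
i=7,k=6: acc = 364+42 = 406
i=7,k=7: acc = 406+49 = 455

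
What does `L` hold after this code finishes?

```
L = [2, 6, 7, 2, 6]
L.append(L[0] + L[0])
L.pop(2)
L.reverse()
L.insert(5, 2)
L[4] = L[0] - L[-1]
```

append L[0]+L[0] = 2+2 = 4 → [2, 6, 7, 2, 6, 4]
pop(2) removes 7 → [2, 6, 2, 6, 4]
reverse → [4, 6, 2, 6, 2]
insert 2 at 5 → [4, 6, 2, 6, 2, 2]
L[4] = L[0]-L[-1] = 4-2 = 2 → [4, 6, 2, 6, 2, 2]

[4, 6, 2, 6, 2, 2]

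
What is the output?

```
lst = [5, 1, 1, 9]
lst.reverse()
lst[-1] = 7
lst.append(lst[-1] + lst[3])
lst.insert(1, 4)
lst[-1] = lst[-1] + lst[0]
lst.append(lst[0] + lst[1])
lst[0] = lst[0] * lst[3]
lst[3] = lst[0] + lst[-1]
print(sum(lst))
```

79

reverse → [9, 1, 1, 5]
lst[-1] = 7 → [9, 1, 1, 7]
append lst[-1]+lst[3] = 7+7 = 14 → [9, 1, 1, 7, 14]
insert 4 at 1 → [9, 4, 1, 1, 7, 14]
lst[-1] = lst[-1]+lst[0] = 14+9 = 23 → [9, 4, 1, 1, 7, 23]
append lst[0]+lst[1] = 9+4 = 13 → [9, 4, 1, 1, 7, 23, 13]
lst[0] = lst[0]*lst[3] = 9*1 = 9 → [9, 4, 1, 1, 7, 23, 13]
lst[3] = lst[0]+lst[-1] = 9+13 = 22 → [9, 4, 1, 22, 7, 23, 13]
sum = 79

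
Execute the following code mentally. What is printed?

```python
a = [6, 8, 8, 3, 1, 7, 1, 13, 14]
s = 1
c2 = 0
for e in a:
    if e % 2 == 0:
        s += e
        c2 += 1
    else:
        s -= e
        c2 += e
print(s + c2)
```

e=6: even, s = 1+6 = 7; c2=1
e=8: even, s = 7+8 = 15; c2=2
e=8: even, s = 15+8 = 23; c2=3
e=3: not even, s = 23-3 = 20; c2=6
e=1: not even, s = 20-1 = 19; c2=7
e=7: not even, s = 19-7 = 12; c2=14
e=1: not even, s = 12-1 = 11; c2=15
e=13: not even, s = 11-13 = -2; c2=28
e=14: even, s = (-2)+14 = 12; c2=29
s+c2 = 12+29 = 41

41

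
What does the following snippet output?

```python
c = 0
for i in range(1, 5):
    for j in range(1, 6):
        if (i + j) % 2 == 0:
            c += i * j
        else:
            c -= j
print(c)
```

i=1,j=1: even sum, c = 0+1 = 1
i=1,j=2: odd sum, c = 1-2 = -1
i=1,j=3: even sum, c = (-1)+3 = 2
i=1,j=4: odd sum, c = 2-4 = -2
i=1,j=5: even sum, c = (-2)+5 = 3
i=2,j=1: odd sum, c = 3-1 = 2
i=2,j=2: even sum, c = 2+4 = 6
i=2,j=3: odd sum, c = 6-3 = 3
i=2,j=4: even sum, c = 3+8 = 11
i=2,j=5: odd sum, c = 11-5 = 6
i=3,j=1: even sum, c = 6+3 = 9
i=3,j=2: odd sum, c = 9-2 = 7
i=3,j=3: even sum, c = 7+9 = 16
i=3,j=4: odd sum, c = 16-4 = 12
i=3,j=5: even sum, c = 12+15 = 27
i=4,j=1: odd sum, c = 27-1 = 26
i=4,j=2: even sum, c = 26+8 = 34
i=4,j=3: odd sum, c = 34-3 = 31
i=4,j=4: even sum, c = 31+16 = 47
i=4,j=5: odd sum, c = 47-5 = 42

42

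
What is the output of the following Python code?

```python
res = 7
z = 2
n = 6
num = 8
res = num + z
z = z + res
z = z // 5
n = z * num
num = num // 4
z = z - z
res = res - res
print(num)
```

res = 8+2 = 10
z = 2+10 = 12
z = 12//5 = 2
n = 2*8 = 16
num = 8//4 = 2
z = 2-2 = 0
res = 10-10 = 0

2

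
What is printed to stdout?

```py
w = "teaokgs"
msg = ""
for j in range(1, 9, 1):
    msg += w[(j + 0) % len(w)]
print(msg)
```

j=1: add w[1]='e' → 'e'
j=2: add w[2]='a' → 'ea'
j=3: add w[3]='o' → 'eao'
j=4: add w[4]='k' → 'eaok'
j=5: add w[5]='g' → 'eaokg'
j=6: add w[6]='s' → 'eaokgs'
j=7: add w[0]='t' → 'eaokgst'
j=8: add w[1]='e' → 'eaokgste'

eaokgste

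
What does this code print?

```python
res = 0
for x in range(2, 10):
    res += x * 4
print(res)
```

176

x=2: res = 0+2*4 = 8
x=3: res = 8+3*4 = 20
x=4: res = 20+4*4 = 36
x=5: res = 36+5*4 = 56
x=6: res = 56+6*4 = 80
x=7: res = 80+7*4 = 108
x=8: res = 108+8*4 = 140
x=9: res = 140+9*4 = 176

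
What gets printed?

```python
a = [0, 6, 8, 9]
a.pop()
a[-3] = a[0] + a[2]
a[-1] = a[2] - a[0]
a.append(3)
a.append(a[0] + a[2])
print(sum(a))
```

25

pop() removes 9 → [0, 6, 8]
a[-3] = a[0]+a[2] = 0+8 = 8 → [8, 6, 8]
a[-1] = a[2]-a[0] = 8-8 = 0 → [8, 6, 0]
append 3 → [8, 6, 0, 3]
append a[0]+a[2] = 8+0 = 8 → [8, 6, 0, 3, 8]
sum = 25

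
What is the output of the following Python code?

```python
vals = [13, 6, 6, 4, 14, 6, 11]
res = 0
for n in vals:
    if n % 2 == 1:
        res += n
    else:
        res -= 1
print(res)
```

n=13: odd, res = 0+13 = 13
n=6: not odd, res = 13-1 = 12
n=6: not odd, res = 12-1 = 11
n=4: not odd, res = 11-1 = 10
n=14: not odd, res = 10-1 = 9
n=6: not odd, res = 9-1 = 8
n=11: odd, res = 8+11 = 19

19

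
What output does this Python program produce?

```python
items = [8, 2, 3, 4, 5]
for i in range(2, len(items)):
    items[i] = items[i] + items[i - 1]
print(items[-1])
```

14

i=2: items[2] = 3+2 = 5 → [8, 2, 5, 4, 5]
i=3: items[3] = 4+5 = 9 → [8, 2, 5, 9, 5]
i=4: items[4] = 5+9 = 14 → [8, 2, 5, 9, 14]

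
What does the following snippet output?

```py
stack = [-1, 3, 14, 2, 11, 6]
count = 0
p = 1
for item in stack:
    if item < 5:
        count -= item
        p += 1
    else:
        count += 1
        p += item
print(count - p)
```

item=-1: <5, count = 0-(-1) = 1; p=2
item=3: <5, count = 1-3 = -2; p=3
item=14: not <5, count = (-2)+1 = -1; p=17
item=2: <5, count = (-1)-2 = -3; p=18
item=11: not <5, count = (-3)+1 = -2; p=29
item=6: not <5, count = (-2)+1 = -1; p=35
count-p = (-1)-35 = -36

-36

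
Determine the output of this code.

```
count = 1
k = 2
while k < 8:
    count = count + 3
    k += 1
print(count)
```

k=2: count = 1+3 = 4
k=3: count = 4+3 = 7
k=4: count = 7+3 = 10
k=5: count = 10+3 = 13
k=6: count = 13+3 = 16
k=7: count = 16+3 = 19

19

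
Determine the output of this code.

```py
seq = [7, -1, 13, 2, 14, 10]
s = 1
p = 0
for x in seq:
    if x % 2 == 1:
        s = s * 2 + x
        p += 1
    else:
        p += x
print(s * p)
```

x=7: odd, s = 1*2+7 = 9; p=1
x=-1: odd, s = 9*2+(-1) = 17; p=2
x=13: odd, s = 17*2+13 = 47; p=3
x=2: not odd; p=5
x=14: not odd; p=19
x=10: not odd; p=29
s*p = 47*29 = 1363

1363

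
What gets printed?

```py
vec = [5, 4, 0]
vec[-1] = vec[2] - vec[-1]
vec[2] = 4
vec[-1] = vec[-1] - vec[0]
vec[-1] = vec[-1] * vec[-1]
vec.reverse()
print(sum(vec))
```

10

vec[-1] = vec[2]-vec[-1] = 0-0 = 0 → [5, 4, 0]
vec[2] = 4 → [5, 4, 4]
vec[-1] = vec[-1]-vec[0] = 4-5 = -1 → [5, 4, -1]
vec[-1] = vec[-1]*vec[-1] = (-1)*(-1) = 1 → [5, 4, 1]
reverse → [1, 4, 5]
sum = 10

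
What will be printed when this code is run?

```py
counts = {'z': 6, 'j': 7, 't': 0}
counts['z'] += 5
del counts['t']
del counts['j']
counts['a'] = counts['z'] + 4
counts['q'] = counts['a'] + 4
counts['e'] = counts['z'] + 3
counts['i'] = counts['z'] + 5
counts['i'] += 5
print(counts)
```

{'z': 11, 'a': 15, 'q': 19, 'e': 14, 'i': 21}

counts['z'] = 6+5 = 11 → {'z': 11, 'j': 7, 't': 0}
del 't' → {'z': 11, 'j': 7}
del 'j' → {'z': 11}
counts['a'] = counts['z']+4 = 15 → {'z': 11, 'a': 15}
counts['q'] = counts['a']+4 = 19 → {'z': 11, 'a': 15, 'q': 19}
counts['e'] = counts['z']+3 = 14 → {'z': 11, 'a': 15, 'q': 19, 'e': 14}
counts['i'] = counts['z']+5 = 16 → {'z': 11, 'a': 15, 'q': 19, 'e': 14, 'i': 16}
counts['i'] = 16+5 = 21 → {'z': 11, 'a': 15, 'q': 19, 'e': 14, 'i': 21}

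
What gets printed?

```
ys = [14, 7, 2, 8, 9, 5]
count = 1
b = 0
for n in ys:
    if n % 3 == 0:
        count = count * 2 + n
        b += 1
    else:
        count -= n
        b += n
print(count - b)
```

-93

n=14: not %3==0, count = 1-14 = -13; b=14
n=7: not %3==0, count = (-13)-7 = -20; b=21
n=2: not %3==0, count = (-20)-2 = -22; b=23
n=8: not %3==0, count = (-22)-8 = -30; b=31
n=9: %3==0, count = (-30)*2+9 = -51; b=32
n=5: not %3==0, count = (-51)-5 = -56; b=37
count-b = (-56)-37 = -93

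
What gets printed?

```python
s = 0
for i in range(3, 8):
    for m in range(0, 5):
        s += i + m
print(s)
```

i=3,m=0: s = 0+3 = 3
i=3,m=1: s = 3+4 = 7
i=3,m=2: s = 7+5 = 12
i=3,m=3: s = 12+6 = 18
i=3,m=4: s = 18+7 = 25
i=4,m=0: s = 25+4 = 29
i=4,m=1: s = 29+5 = 34
i=4,m=2: s = 34+6 = 40
i=4,m=3: s = 40+7 = 47
i=4,m=4: s = 47+8 = 55
i=5,m=0: s = 55+5 = 60
i=5,m=1: s = 60+6 = 66
i=5,m=2: s = 66+7 = 73
i=5,m=3: s = 73+8 = 81
i=5,m=4: s = 81+9 = 90
i=6,m=0: s = 90+6 = 96
i=6,m=1: s = 96+7 = 103
i=6,m=2: s = 103+8 = 111
i=6,m=3: s = 111+9 = 120
i=6,m=4: s = 120+10 = 130
i=7,m=0: s = 130+7 = 137
i=7,m=1: s = 137+8 = 145
i=7,m=2: s = 145+9 = 154
i=7,m=3: s = 154+10 = 164
i=7,m=4: s = 164+11 = 175

175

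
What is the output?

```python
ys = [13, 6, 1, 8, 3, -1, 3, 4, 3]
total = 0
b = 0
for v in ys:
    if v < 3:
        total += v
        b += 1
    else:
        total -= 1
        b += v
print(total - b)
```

v=13: not <3, total = 0-1 = -1; b=13
v=6: not <3, total = (-1)-1 = -2; b=19
v=1: <3, total = (-2)+1 = -1; b=20
v=8: not <3, total = (-1)-1 = -2; b=28
v=3: not <3, total = (-2)-1 = -3; b=31
v=-1: <3, total = (-3)+(-1) = -4; b=32
v=3: not <3, total = (-4)-1 = -5; b=35
v=4: not <3, total = (-5)-1 = -6; b=39
v=3: not <3, total = (-6)-1 = -7; b=42
total-b = (-7)-42 = -49

-49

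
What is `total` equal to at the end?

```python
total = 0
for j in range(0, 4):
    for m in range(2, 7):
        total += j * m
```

120

j=0,m=2: total = 0+0 = 0
j=0,m=3: total = 0+0 = 0
j=0,m=4: total = 0+0 = 0
j=0,m=5: total = 0+0 = 0
j=0,m=6: total = 0+0 = 0
j=1,m=2: total = 0+2 = 2
j=1,m=3: total = 2+3 = 5
j=1,m=4: total = 5+4 = 9
j=1,m=5: total = 9+5 = 14
j=1,m=6: total = 14+6 = 20
j=2,m=2: total = 20+4 = 24
j=2,m=3: total = 24+6 = 30
j=2,m=4: total = 30+8 = 38
j=2,m=5: total = 38+10 = 48
j=2,m=6: total = 48+12 = 60
j=3,m=2: total = 60+6 = 66
j=3,m=3: total = 66+9 = 75
j=3,m=4: total = 75+12 = 87
j=3,m=5: total = 87+15 = 102
j=3,m=6: total = 102+18 = 120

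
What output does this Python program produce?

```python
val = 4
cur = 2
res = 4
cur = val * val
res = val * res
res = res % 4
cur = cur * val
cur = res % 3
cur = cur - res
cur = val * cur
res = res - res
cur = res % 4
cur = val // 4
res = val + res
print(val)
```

cur = 4*4 = 16
res = 4*4 = 16
res = 16%4 = 0
cur = 16*4 = 64
cur = 0%3 = 0
cur = 0-0 = 0
cur = 4*0 = 0
res = 0-0 = 0
cur = 0%4 = 0
cur = 4//4 = 1
res = 4+0 = 4

4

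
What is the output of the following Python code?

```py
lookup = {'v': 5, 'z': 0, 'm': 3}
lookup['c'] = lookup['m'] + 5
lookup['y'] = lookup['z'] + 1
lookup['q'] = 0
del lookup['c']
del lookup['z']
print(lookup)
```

{'v': 5, 'm': 3, 'y': 1, 'q': 0}

lookup['c'] = lookup['m']+5 = 8 → {'v': 5, 'z': 0, 'm': 3, 'c': 8}
lookup['y'] = lookup['z']+1 = 1 → {'v': 5, 'z': 0, 'm': 3, 'c': 8, 'y': 1}
lookup['q'] = 0 → {'v': 5, 'z': 0, 'm': 3, 'c': 8, 'y': 1, 'q': 0}
del 'c' → {'v': 5, 'z': 0, 'm': 3, 'y': 1, 'q': 0}
del 'z' → {'v': 5, 'm': 3, 'y': 1, 'q': 0}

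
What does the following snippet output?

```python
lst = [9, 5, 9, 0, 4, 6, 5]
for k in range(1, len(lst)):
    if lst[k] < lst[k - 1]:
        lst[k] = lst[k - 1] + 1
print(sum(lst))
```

84

k=1: 5<9, lst[1] = 9+1 = 10 → [9, 10, 9, 0, 4, 6, 5]
k=2: 9<10, lst[2] = 10+1 = 11 → [9, 10, 11, 0, 4, 6, 5]
k=3: 0<11, lst[3] = 11+1 = 12 → [9, 10, 11, 12, 4, 6, 5]
k=4: 4<12, lst[4] = 12+1 = 13 → [9, 10, 11, 12, 13, 6, 5]
k=5: 6<13, lst[5] = 13+1 = 14 → [9, 10, 11, 12, 13, 14, 5]
k=6: 5<14, lst[6] = 14+1 = 15 → [9, 10, 11, 12, 13, 14, 15]
sum = 84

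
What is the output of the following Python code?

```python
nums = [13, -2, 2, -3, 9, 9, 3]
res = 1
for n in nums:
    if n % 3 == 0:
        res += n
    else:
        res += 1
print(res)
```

22

n=13: not %3==0, res = 1+1 = 2
n=-2: not %3==0, res = 2+1 = 3
n=2: not %3==0, res = 3+1 = 4
n=-3: %3==0, res = 4+(-3) = 1
n=9: %3==0, res = 1+9 = 10
n=9: %3==0, res = 10+9 = 19
n=3: %3==0, res = 19+3 = 22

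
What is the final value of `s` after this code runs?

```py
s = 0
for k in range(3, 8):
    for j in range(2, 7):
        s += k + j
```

225

k=3,j=2: s = 0+5 = 5
k=3,j=3: s = 5+6 = 11
k=3,j=4: s = 11+7 = 18
k=3,j=5: s = 18+8 = 26
k=3,j=6: s = 26+9 = 35
k=4,j=2: s = 35+6 = 41
k=4,j=3: s = 41+7 = 48
k=4,j=4: s = 48+8 = 56
k=4,j=5: s = 56+9 = 65
k=4,j=6: s = 65+10 = 75
k=5,j=2: s = 75+7 = 82
k=5,j=3: s = 82+8 = 90
k=5,j=4: s = 90+9 = 99
k=5,j=5: s = 99+10 = 109
k=5,j=6: s = 109+11 = 120
k=6,j=2: s = 120+8 = 128
k=6,j=3: s = 128+9 = 137
k=6,j=4: s = 137+10 = 147
k=6,j=5: s = 147+11 = 158
k=6,j=6: s = 158+12 = 170
k=7,j=2: s = 170+9 = 179
k=7,j=3: s = 179+10 = 189
k=7,j=4: s = 189+11 = 200
k=7,j=5: s = 200+12 = 212
k=7,j=6: s = 212+13 = 225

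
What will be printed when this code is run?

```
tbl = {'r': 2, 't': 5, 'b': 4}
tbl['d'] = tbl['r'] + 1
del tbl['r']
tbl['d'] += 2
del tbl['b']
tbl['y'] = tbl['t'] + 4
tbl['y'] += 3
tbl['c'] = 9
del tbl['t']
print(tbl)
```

tbl['d'] = tbl['r']+1 = 3 → {'r': 2, 't': 5, 'b': 4, 'd': 3}
del 'r' → {'t': 5, 'b': 4, 'd': 3}
tbl['d'] = 3+2 = 5 → {'t': 5, 'b': 4, 'd': 5}
del 'b' → {'t': 5, 'd': 5}
tbl['y'] = tbl['t']+4 = 9 → {'t': 5, 'd': 5, 'y': 9}
tbl['y'] = 9+3 = 12 → {'t': 5, 'd': 5, 'y': 12}
tbl['c'] = 9 → {'t': 5, 'd': 5, 'y': 12, 'c': 9}
del 't' → {'d': 5, 'y': 12, 'c': 9}

{'d': 5, 'y': 12, 'c': 9}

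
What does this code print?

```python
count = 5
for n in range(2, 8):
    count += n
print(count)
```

32

n=2: count = 5+2 = 7
n=3: count = 7+3 = 10
n=4: count = 10+4 = 14
n=5: count = 14+5 = 19
n=6: count = 19+6 = 25
n=7: count = 25+7 = 32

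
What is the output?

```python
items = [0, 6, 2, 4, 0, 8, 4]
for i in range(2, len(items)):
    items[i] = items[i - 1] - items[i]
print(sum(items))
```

-10

i=2: items[2] = 6-2 = 4 → [0, 6, 4, 4, 0, 8, 4]
i=3: items[3] = 4-4 = 0 → [0, 6, 4, 0, 0, 8, 4]
i=4: items[4] = 0-0 = 0 → [0, 6, 4, 0, 0, 8, 4]
i=5: items[5] = 0-8 = -8 → [0, 6, 4, 0, 0, -8, 4]
i=6: items[6] = (-8)-4 = -12 → [0, 6, 4, 0, 0, -8, -12]
sum = -10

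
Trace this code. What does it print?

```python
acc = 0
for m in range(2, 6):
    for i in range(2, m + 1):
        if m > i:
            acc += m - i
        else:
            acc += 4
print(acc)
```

26

m=2,i=2: not 2>2, acc = 0+4 = 4
m=3,i=2: 3>2, acc = 4+1 = 5
m=3,i=3: not 3>3, acc = 5+4 = 9
m=4,i=2: 4>2, acc = 9+2 = 11
m=4,i=3: 4>3, acc = 11+1 = 12
m=4,i=4: not 4>4, acc = 12+4 = 16
m=5,i=2: 5>2, acc = 16+3 = 19
m=5,i=3: 5>3, acc = 19+2 = 21
m=5,i=4: 5>4, acc = 21+1 = 22
m=5,i=5: not 5>5, acc = 22+4 = 26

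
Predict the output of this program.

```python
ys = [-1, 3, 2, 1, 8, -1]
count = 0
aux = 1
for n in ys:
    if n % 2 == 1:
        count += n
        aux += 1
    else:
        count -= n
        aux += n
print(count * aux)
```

n=-1: odd, count = 0+(-1) = -1; aux=2
n=3: odd, count = (-1)+3 = 2; aux=3
n=2: not odd, count = 2-2 = 0; aux=5
n=1: odd, count = 0+1 = 1; aux=6
n=8: not odd, count = 1-8 = -7; aux=14
n=-1: odd, count = (-7)+(-1) = -8; aux=15
count*aux = (-8)*15 = -120

-120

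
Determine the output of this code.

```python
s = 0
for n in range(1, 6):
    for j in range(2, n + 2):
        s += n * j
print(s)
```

195

n=1,j=2: s = 0+2 = 2
n=2,j=2: s = 2+4 = 6
n=2,j=3: s = 6+6 = 12
n=3,j=2: s = 12+6 = 18
n=3,j=3: s = 18+9 = 27
n=3,j=4: s = 27+12 = 39
n=4,j=2: s = 39+8 = 47
n=4,j=3: s = 47+12 = 59
n=4,j=4: s = 59+16 = 75
n=4,j=5: s = 75+20 = 95
n=5,j=2: s = 95+10 = 105
n=5,j=3: s = 105+15 = 120
n=5,j=4: s = 120+20 = 140
n=5,j=5: s = 140+25 = 165
n=5,j=6: s = 165+30 = 195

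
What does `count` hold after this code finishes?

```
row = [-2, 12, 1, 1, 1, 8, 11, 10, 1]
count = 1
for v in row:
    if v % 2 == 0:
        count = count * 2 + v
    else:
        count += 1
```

89

v=-2: even, count = 1*2+(-2) = 0
v=12: even, count = 0*2+12 = 12
v=1: not even, count = 12+1 = 13
v=1: not even, count = 13+1 = 14
v=1: not even, count = 14+1 = 15
v=8: even, count = 15*2+8 = 38
v=11: not even, count = 38+1 = 39
v=10: even, count = 39*2+10 = 88
v=1: not even, count = 88+1 = 89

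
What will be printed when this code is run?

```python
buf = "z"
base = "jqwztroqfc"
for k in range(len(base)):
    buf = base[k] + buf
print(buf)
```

k=0: prepend 'j' → 'jz'
k=1: prepend 'q' → 'qjz'
k=2: prepend 'w' → 'wqjz'
k=3: prepend 'z' → 'zwqjz'
k=4: prepend 't' → 'tzwqjz'
k=5: prepend 'r' → 'rtzwqjz'
k=6: prepend 'o' → 'ortzwqjz'
k=7: prepend 'q' → 'qortzwqjz'
k=8: prepend 'f' → 'fqortzwqjz'
k=9: prepend 'c' → 'cfqortzwqjz'

cfqortzwqjz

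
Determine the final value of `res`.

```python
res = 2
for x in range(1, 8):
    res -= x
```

x=1: res = 2-1 = 1
x=2: res = 1-2 = -1
x=3: res = (-1)-3 = -4
x=4: res = (-4)-4 = -8
x=5: res = (-8)-5 = -13
x=6: res = (-13)-6 = -19
x=7: res = (-19)-7 = -26

-26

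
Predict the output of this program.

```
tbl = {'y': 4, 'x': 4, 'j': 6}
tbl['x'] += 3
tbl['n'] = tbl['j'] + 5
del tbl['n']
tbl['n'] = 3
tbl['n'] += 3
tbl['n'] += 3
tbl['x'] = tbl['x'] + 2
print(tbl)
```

tbl['x'] = 4+3 = 7 → {'y': 4, 'x': 7, 'j': 6}
tbl['n'] = tbl['j']+5 = 11 → {'y': 4, 'x': 7, 'j': 6, 'n': 11}
del 'n' → {'y': 4, 'x': 7, 'j': 6}
tbl['n'] = 3 → {'y': 4, 'x': 7, 'j': 6, 'n': 3}
tbl['n'] = 3+3 = 6 → {'y': 4, 'x': 7, 'j': 6, 'n': 6}
tbl['n'] = 6+3 = 9 → {'y': 4, 'x': 7, 'j': 6, 'n': 9}
tbl['x'] = tbl['x']+2 = 9 → {'y': 4, 'x': 9, 'j': 6, 'n': 9}

{'y': 4, 'x': 9, 'j': 6, 'n': 9}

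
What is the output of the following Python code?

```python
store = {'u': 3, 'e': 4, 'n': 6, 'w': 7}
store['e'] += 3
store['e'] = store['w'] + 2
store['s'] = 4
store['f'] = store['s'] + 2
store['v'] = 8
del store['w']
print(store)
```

store['e'] = 4+3 = 7 → {'u': 3, 'e': 7, 'n': 6, 'w': 7}
store['e'] = store['w']+2 = 9 → {'u': 3, 'e': 9, 'n': 6, 'w': 7}
store['s'] = 4 → {'u': 3, 'e': 9, 'n': 6, 'w': 7, 's': 4}
store['f'] = store['s']+2 = 6 → {'u': 3, 'e': 9, 'n': 6, 'w': 7, 's': 4, 'f': 6}
store['v'] = 8 → {'u': 3, 'e': 9, 'n': 6, 'w': 7, 's': 4, 'f': 6, 'v': 8}
del 'w' → {'u': 3, 'e': 9, 'n': 6, 's': 4, 'f': 6, 'v': 8}

{'u': 3, 'e': 9, 'n': 6, 's': 4, 'f': 6, 'v': 8}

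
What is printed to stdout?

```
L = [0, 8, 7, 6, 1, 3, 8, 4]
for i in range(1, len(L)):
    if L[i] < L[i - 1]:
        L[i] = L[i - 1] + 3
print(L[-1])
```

26

i=1: 8>=0, unchanged → [0, 8, 7, 6, 1, 3, 8, 4]
i=2: 7<8, L[2] = 8+3 = 11 → [0, 8, 11, 6, 1, 3, 8, 4]
i=3: 6<11, L[3] = 11+3 = 14 → [0, 8, 11, 14, 1, 3, 8, 4]
i=4: 1<14, L[4] = 14+3 = 17 → [0, 8, 11, 14, 17, 3, 8, 4]
i=5: 3<17, L[5] = 17+3 = 20 → [0, 8, 11, 14, 17, 20, 8, 4]
i=6: 8<20, L[6] = 20+3 = 23 → [0, 8, 11, 14, 17, 20, 23, 4]
i=7: 4<23, L[7] = 23+3 = 26 → [0, 8, 11, 14, 17, 20, 23, 26]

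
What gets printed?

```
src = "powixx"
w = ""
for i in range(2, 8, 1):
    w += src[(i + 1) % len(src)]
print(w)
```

i=2: add src[3]='i' → 'i'
i=3: add src[4]='x' → 'ix'
i=4: add src[5]='x' → 'ixx'
i=5: add src[0]='p' → 'ixxp'
i=6: add src[1]='o' → 'ixxpo'
i=7: add src[2]='w' → 'ixxpow'

ixxpow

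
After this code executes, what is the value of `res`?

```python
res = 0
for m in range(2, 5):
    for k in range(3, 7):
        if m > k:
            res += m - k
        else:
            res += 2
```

23

m=2,k=3: not 2>3, res = 0+2 = 2
m=2,k=4: not 2>4, res = 2+2 = 4
m=2,k=5: not 2>5, res = 4+2 = 6
m=2,k=6: not 2>6, res = 6+2 = 8
m=3,k=3: not 3>3, res = 8+2 = 10
m=3,k=4: not 3>4, res = 10+2 = 12
m=3,k=5: not 3>5, res = 12+2 = 14
m=3,k=6: not 3>6, res = 14+2 = 16
m=4,k=3: 4>3, res = 16+1 = 17
m=4,k=4: not 4>4, res = 17+2 = 19
m=4,k=5: not 4>5, res = 19+2 = 21
m=4,k=6: not 4>6, res = 21+2 = 23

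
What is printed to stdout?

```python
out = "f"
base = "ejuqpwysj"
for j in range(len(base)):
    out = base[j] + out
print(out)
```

j=0: prepend 'e' → 'ef'
j=1: prepend 'j' → 'jef'
j=2: prepend 'u' → 'ujef'
j=3: prepend 'q' → 'qujef'
j=4: prepend 'p' → 'pqujef'
j=5: prepend 'w' → 'wpqujef'
j=6: prepend 'y' → 'ywpqujef'
j=7: prepend 's' → 'sywpqujef'
j=8: prepend 'j' → 'jsywpqujef'

jsywpqujef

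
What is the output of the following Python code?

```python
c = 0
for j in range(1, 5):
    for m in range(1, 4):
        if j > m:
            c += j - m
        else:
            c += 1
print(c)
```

16

j=1,m=1: not 1>1, c = 0+1 = 1
j=1,m=2: not 1>2, c = 1+1 = 2
j=1,m=3: not 1>3, c = 2+1 = 3
j=2,m=1: 2>1, c = 3+1 = 4
j=2,m=2: not 2>2, c = 4+1 = 5
j=2,m=3: not 2>3, c = 5+1 = 6
j=3,m=1: 3>1, c = 6+2 = 8
j=3,m=2: 3>2, c = 8+1 = 9
j=3,m=3: not 3>3, c = 9+1 = 10
j=4,m=1: 4>1, c = 10+3 = 13
j=4,m=2: 4>2, c = 13+2 = 15
j=4,m=3: 4>3, c = 15+1 = 16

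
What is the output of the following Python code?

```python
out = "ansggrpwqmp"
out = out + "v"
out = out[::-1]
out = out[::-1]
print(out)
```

+ 'v' → 'ansggrpwqmpv'
reverse → 'vpmqwprggsna'
reverse → 'ansggrpwqmpv'

ansggrpwqmpv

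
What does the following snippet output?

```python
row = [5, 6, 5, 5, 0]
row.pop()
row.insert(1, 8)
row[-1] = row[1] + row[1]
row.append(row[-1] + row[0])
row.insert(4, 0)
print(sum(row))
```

61

pop() removes 0 → [5, 6, 5, 5]
insert 8 at 1 → [5, 8, 6, 5, 5]
row[-1] = row[1]+row[1] = 8+8 = 16 → [5, 8, 6, 5, 16]
append row[-1]+row[0] = 16+5 = 21 → [5, 8, 6, 5, 16, 21]
insert 0 at 4 → [5, 8, 6, 5, 0, 16, 21]
sum = 61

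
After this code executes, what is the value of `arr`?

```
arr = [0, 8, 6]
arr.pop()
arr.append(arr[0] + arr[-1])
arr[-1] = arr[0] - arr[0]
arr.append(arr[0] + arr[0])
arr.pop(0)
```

pop() removes 6 → [0, 8]
append arr[0]+arr[-1] = 0+8 = 8 → [0, 8, 8]
arr[-1] = arr[0]-arr[0] = 0-0 = 0 → [0, 8, 0]
append arr[0]+arr[0] = 0+0 = 0 → [0, 8, 0, 0]
pop(0) removes 0 → [8, 0, 0]

[8, 0, 0]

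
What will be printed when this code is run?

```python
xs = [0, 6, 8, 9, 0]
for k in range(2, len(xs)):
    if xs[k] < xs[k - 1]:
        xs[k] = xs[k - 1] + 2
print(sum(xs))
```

k=2: 8>=6, unchanged → [0, 6, 8, 9, 0]
k=3: 9>=8, unchanged → [0, 6, 8, 9, 0]
k=4: 0<9, xs[4] = 9+2 = 11 → [0, 6, 8, 9, 11]
sum = 34

34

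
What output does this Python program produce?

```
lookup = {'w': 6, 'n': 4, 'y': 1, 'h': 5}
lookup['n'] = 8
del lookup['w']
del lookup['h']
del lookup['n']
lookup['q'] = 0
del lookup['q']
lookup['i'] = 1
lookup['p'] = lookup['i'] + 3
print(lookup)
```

lookup['n'] = 8 → {'w': 6, 'n': 8, 'y': 1, 'h': 5}
del 'w' → {'n': 8, 'y': 1, 'h': 5}
del 'h' → {'n': 8, 'y': 1}
del 'n' → {'y': 1}
lookup['q'] = 0 → {'y': 1, 'q': 0}
del 'q' → {'y': 1}
lookup['i'] = 1 → {'y': 1, 'i': 1}
lookup['p'] = lookup['i']+3 = 4 → {'y': 1, 'i': 1, 'p': 4}

{'y': 1, 'i': 1, 'p': 4}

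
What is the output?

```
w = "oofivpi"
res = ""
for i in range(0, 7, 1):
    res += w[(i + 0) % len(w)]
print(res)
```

i=0: add w[0]='o' → 'o'
i=1: add w[1]='o' → 'oo'
i=2: add w[2]='f' → 'oof'
i=3: add w[3]='i' → 'oofi'
i=4: add w[4]='v' → 'oofiv'
i=5: add w[5]='p' → 'oofivp'
i=6: add w[6]='i' → 'oofivpi'

oofivpi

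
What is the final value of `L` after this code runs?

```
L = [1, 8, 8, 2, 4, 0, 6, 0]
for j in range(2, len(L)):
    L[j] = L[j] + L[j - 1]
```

[1, 8, 16, 18, 22, 22, 28, 28]

j=2: L[2] = 8+8 = 16 → [1, 8, 16, 2, 4, 0, 6, 0]
j=3: L[3] = 2+16 = 18 → [1, 8, 16, 18, 4, 0, 6, 0]
j=4: L[4] = 4+18 = 22 → [1, 8, 16, 18, 22, 0, 6, 0]
j=5: L[5] = 0+22 = 22 → [1, 8, 16, 18, 22, 22, 6, 0]
j=6: L[6] = 6+22 = 28 → [1, 8, 16, 18, 22, 22, 28, 0]
j=7: L[7] = 0+28 = 28 → [1, 8, 16, 18, 22, 22, 28, 28]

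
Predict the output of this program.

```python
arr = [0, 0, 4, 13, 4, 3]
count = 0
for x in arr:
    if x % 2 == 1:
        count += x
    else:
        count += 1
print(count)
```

20

x=0: not odd, count = 0+1 = 1
x=0: not odd, count = 1+1 = 2
x=4: not odd, count = 2+1 = 3
x=13: odd, count = 3+13 = 16
x=4: not odd, count = 16+1 = 17
x=3: odd, count = 17+3 = 20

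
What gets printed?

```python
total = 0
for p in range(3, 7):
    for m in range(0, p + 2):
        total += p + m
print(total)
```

196

p=3,m=0: total = 0+3 = 3
p=3,m=1: total = 3+4 = 7
p=3,m=2: total = 7+5 = 12
p=3,m=3: total = 12+6 = 18
p=3,m=4: total = 18+7 = 25
p=4,m=0: total = 25+4 = 29
p=4,m=1: total = 29+5 = 34
p=4,m=2: total = 34+6 = 40
p=4,m=3: total = 40+7 = 47
p=4,m=4: total = 47+8 = 55
p=4,m=5: total = 55+9 = 64
p=5,m=0: total = 64+5 = 69
p=5,m=1: total = 69+6 = 75
p=5,m=2: total = 75+7 = 82
p=5,m=3: total = 82+8 = 90
p=5,m=4: total = 90+9 = 99
p=5,m=5: total = 99+10 = 109
p=5,m=6: total = 109+11 = 120
p=6,m=0: total = 120+6 = 126
p=6,m=1: total = 126+7 = 133
p=6,m=2: total = 133+8 = 141
p=6,m=3: total = 141+9 = 150
p=6,m=4: total = 150+10 = 160
p=6,m=5: total = 160+11 = 171
p=6,m=6: total = 171+12 = 183
p=6,m=7: total = 183+13 = 196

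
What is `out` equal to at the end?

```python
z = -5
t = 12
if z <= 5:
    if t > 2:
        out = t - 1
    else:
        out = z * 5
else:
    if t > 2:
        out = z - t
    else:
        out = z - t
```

z=-5, t=12
z <= 5 is True; t > 2 is True
→ out = t - 1 = 11

11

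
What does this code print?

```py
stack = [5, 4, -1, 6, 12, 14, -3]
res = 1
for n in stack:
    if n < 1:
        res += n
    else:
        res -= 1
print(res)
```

n=5: not <1, res = 1-1 = 0
n=4: not <1, res = 0-1 = -1
n=-1: <1, res = (-1)+(-1) = -2
n=6: not <1, res = (-2)-1 = -3
n=12: not <1, res = (-3)-1 = -4
n=14: not <1, res = (-4)-1 = -5
n=-3: <1, res = (-5)+(-3) = -8

-8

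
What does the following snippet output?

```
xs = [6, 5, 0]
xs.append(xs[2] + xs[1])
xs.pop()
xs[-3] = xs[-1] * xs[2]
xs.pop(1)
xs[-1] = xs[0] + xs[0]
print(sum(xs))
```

0

append xs[2]+xs[1] = 0+5 = 5 → [6, 5, 0, 5]
pop() removes 5 → [6, 5, 0]
xs[-3] = xs[-1]*xs[2] = 0*0 = 0 → [0, 5, 0]
pop(1) removes 5 → [0, 0]
xs[-1] = xs[0]+xs[0] = 0+0 = 0 → [0, 0]
sum = 0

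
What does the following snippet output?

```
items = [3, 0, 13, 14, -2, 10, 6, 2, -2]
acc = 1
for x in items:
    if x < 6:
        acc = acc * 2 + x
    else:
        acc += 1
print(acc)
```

x=3: <6, acc = 1*2+3 = 5
x=0: <6, acc = 5*2+0 = 10
x=13: not <6, acc = 10+1 = 11
x=14: not <6, acc = 11+1 = 12
x=-2: <6, acc = 12*2+(-2) = 22
x=10: not <6, acc = 22+1 = 23
x=6: not <6, acc = 23+1 = 24
x=2: <6, acc = 24*2+2 = 50
x=-2: <6, acc = 50*2+(-2) = 98

98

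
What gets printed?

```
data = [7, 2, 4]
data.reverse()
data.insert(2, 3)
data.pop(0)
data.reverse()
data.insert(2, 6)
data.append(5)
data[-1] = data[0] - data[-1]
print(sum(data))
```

20

reverse → [4, 2, 7]
insert 3 at 2 → [4, 2, 3, 7]
pop(0) removes 4 → [2, 3, 7]
reverse → [7, 3, 2]
insert 6 at 2 → [7, 3, 6, 2]
append 5 → [7, 3, 6, 2, 5]
data[-1] = data[0]-data[-1] = 7-5 = 2 → [7, 3, 6, 2, 2]
sum = 20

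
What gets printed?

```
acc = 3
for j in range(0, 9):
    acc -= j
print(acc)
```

-33

j=0: acc = 3-0 = 3
j=1: acc = 3-1 = 2
j=2: acc = 2-2 = 0
j=3: acc = 0-3 = -3
j=4: acc = (-3)-4 = -7
j=5: acc = (-7)-5 = -12
j=6: acc = (-12)-6 = -18
j=7: acc = (-18)-7 = -25
j=8: acc = (-25)-8 = -33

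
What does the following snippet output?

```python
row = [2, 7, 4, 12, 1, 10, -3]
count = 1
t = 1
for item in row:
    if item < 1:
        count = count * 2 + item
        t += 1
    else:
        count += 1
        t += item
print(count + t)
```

item=2: not <1, count = 1+1 = 2; t=3
item=7: not <1, count = 2+1 = 3; t=10
item=4: not <1, count = 3+1 = 4; t=14
item=12: not <1, count = 4+1 = 5; t=26
item=1: not <1, count = 5+1 = 6; t=27
item=10: not <1, count = 6+1 = 7; t=37
item=-3: <1, count = 7*2+(-3) = 11; t=38
count+t = 11+38 = 49

49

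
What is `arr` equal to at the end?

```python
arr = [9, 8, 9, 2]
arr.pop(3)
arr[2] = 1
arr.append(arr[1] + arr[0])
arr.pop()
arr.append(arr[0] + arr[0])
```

[9, 8, 1, 18]

pop(3) removes 2 → [9, 8, 9]
arr[2] = 1 → [9, 8, 1]
append arr[1]+arr[0] = 8+9 = 17 → [9, 8, 1, 17]
pop() removes 17 → [9, 8, 1]
append arr[0]+arr[0] = 9+9 = 18 → [9, 8, 1, 18]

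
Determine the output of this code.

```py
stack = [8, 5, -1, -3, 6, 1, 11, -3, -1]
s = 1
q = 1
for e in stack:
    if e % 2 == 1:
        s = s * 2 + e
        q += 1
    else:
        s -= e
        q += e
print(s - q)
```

e=8: not odd, s = 1-8 = -7; q=9
e=5: odd, s = (-7)*2+5 = -9; q=10
e=-1: odd, s = (-9)*2+(-1) = -19; q=11
e=-3: odd, s = (-19)*2+(-3) = -41; q=12
e=6: not odd, s = (-41)-6 = -47; q=18
e=1: odd, s = (-47)*2+1 = -93; q=19
e=11: odd, s = (-93)*2+11 = -175; q=20
e=-3: odd, s = (-175)*2+(-3) = -353; q=21
e=-1: odd, s = (-353)*2+(-1) = -707; q=22
s-q = (-707)-22 = -729

-729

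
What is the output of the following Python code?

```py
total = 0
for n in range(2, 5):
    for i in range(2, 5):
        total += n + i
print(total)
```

54

n=2,i=2: total = 0+4 = 4
n=2,i=3: total = 4+5 = 9
n=2,i=4: total = 9+6 = 15
n=3,i=2: total = 15+5 = 20
n=3,i=3: total = 20+6 = 26
n=3,i=4: total = 26+7 = 33
n=4,i=2: total = 33+6 = 39
n=4,i=3: total = 39+7 = 46
n=4,i=4: total = 46+8 = 54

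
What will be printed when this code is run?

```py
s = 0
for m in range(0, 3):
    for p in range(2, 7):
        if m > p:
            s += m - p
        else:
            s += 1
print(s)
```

m=0,p=2: not 0>2, s = 0+1 = 1
m=0,p=3: not 0>3, s = 1+1 = 2
m=0,p=4: not 0>4, s = 2+1 = 3
m=0,p=5: not 0>5, s = 3+1 = 4
m=0,p=6: not 0>6, s = 4+1 = 5
m=1,p=2: not 1>2, s = 5+1 = 6
m=1,p=3: not 1>3, s = 6+1 = 7
m=1,p=4: not 1>4, s = 7+1 = 8
m=1,p=5: not 1>5, s = 8+1 = 9
m=1,p=6: not 1>6, s = 9+1 = 10
m=2,p=2: not 2>2, s = 10+1 = 11
m=2,p=3: not 2>3, s = 11+1 = 12
m=2,p=4: not 2>4, s = 12+1 = 13
m=2,p=5: not 2>5, s = 13+1 = 14
m=2,p=6: not 2>6, s = 14+1 = 15

15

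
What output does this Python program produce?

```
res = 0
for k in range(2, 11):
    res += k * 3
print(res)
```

162

k=2: res = 0+2*3 = 6
k=3: res = 6+3*3 = 15
k=4: res = 15+4*3 = 27
k=5: res = 27+5*3 = 42
k=6: res = 42+6*3 = 60
k=7: res = 60+7*3 = 81
k=8: res = 81+8*3 = 105
k=9: res = 105+9*3 = 132
k=10: res = 132+10*3 = 162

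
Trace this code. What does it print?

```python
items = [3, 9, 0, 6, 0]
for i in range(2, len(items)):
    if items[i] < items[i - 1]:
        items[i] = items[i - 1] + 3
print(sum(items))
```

i=2: 0<9, items[2] = 9+3 = 12 → [3, 9, 12, 6, 0]
i=3: 6<12, items[3] = 12+3 = 15 → [3, 9, 12, 15, 0]
i=4: 0<15, items[4] = 15+3 = 18 → [3, 9, 12, 15, 18]
sum = 57

57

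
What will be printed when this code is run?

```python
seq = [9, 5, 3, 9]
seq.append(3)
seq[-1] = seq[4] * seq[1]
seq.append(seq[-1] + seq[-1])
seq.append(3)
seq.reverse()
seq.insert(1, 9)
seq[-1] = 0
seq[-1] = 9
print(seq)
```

[3, 9, 30, 15, 9, 3, 5, 9]

append 3 → [9, 5, 3, 9, 3]
seq[-1] = seq[4]*seq[1] = 3*5 = 15 → [9, 5, 3, 9, 15]
append seq[-1]+seq[-1] = 15+15 = 30 → [9, 5, 3, 9, 15, 30]
append 3 → [9, 5, 3, 9, 15, 30, 3]
reverse → [3, 30, 15, 9, 3, 5, 9]
insert 9 at 1 → [3, 9, 30, 15, 9, 3, 5, 9]
seq[-1] = 0 → [3, 9, 30, 15, 9, 3, 5, 0]
seq[-1] = 9 → [3, 9, 30, 15, 9, 3, 5, 9]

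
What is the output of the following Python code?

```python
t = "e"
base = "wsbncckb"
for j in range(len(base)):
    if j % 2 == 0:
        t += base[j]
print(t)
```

ewbck

j=0: add 'w' → 'ew'
j=1: skip
j=2: add 'b' → 'ewb'
j=3: skip
j=4: add 'c' → 'ewbc'
j=5: skip
j=6: add 'k' → 'ewbck'
j=7: skip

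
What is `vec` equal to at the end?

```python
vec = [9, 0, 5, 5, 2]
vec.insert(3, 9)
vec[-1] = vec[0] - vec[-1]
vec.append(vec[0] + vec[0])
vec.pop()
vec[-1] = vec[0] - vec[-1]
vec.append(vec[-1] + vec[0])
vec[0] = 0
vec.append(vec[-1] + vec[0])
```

insert 9 at 3 → [9, 0, 5, 9, 5, 2]
vec[-1] = vec[0]-vec[-1] = 9-2 = 7 → [9, 0, 5, 9, 5, 7]
append vec[0]+vec[0] = 9+9 = 18 → [9, 0, 5, 9, 5, 7, 18]
pop() removes 18 → [9, 0, 5, 9, 5, 7]
vec[-1] = vec[0]-vec[-1] = 9-7 = 2 → [9, 0, 5, 9, 5, 2]
append vec[-1]+vec[0] = 2+9 = 11 → [9, 0, 5, 9, 5, 2, 11]
vec[0] = 0 → [0, 0, 5, 9, 5, 2, 11]
append vec[-1]+vec[0] = 11+0 = 11 → [0, 0, 5, 9, 5, 2, 11, 11]

[0, 0, 5, 9, 5, 2, 11, 11]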